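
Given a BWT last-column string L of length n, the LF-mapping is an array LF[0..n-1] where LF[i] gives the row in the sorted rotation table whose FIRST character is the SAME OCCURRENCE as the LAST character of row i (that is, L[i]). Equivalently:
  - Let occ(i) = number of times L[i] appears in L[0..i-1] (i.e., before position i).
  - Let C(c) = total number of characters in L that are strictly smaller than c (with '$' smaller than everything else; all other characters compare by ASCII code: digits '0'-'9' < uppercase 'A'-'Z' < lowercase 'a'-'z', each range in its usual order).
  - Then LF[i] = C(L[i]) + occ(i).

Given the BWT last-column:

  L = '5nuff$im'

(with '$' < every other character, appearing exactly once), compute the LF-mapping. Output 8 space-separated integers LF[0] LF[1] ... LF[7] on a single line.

Char counts: '$':1, '5':1, 'f':2, 'i':1, 'm':1, 'n':1, 'u':1
C (first-col start): C('$')=0, C('5')=1, C('f')=2, C('i')=4, C('m')=5, C('n')=6, C('u')=7
L[0]='5': occ=0, LF[0]=C('5')+0=1+0=1
L[1]='n': occ=0, LF[1]=C('n')+0=6+0=6
L[2]='u': occ=0, LF[2]=C('u')+0=7+0=7
L[3]='f': occ=0, LF[3]=C('f')+0=2+0=2
L[4]='f': occ=1, LF[4]=C('f')+1=2+1=3
L[5]='$': occ=0, LF[5]=C('$')+0=0+0=0
L[6]='i': occ=0, LF[6]=C('i')+0=4+0=4
L[7]='m': occ=0, LF[7]=C('m')+0=5+0=5

Answer: 1 6 7 2 3 0 4 5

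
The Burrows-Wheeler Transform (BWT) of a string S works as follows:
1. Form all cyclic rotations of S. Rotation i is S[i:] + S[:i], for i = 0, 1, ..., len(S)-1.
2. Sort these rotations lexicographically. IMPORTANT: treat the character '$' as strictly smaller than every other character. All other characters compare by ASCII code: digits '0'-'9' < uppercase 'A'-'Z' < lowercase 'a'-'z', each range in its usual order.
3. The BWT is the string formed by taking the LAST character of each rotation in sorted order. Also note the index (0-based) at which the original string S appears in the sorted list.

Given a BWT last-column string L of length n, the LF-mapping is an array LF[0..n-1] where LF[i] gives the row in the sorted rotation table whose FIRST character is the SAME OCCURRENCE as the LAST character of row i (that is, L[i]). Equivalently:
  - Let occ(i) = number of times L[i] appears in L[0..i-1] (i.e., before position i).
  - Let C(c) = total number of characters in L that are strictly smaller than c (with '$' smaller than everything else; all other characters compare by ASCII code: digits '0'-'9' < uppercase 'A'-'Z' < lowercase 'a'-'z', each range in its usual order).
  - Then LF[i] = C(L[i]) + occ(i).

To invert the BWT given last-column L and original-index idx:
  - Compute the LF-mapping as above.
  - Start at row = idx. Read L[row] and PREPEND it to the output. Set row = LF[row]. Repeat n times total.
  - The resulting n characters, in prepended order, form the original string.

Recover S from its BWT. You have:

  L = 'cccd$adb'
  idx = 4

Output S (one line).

Answer: cacbddc$

Derivation:
LF mapping: 3 4 5 6 0 1 7 2
Walk LF starting at row 4, prepending L[row]:
  step 1: row=4, L[4]='$', prepend. Next row=LF[4]=0
  step 2: row=0, L[0]='c', prepend. Next row=LF[0]=3
  step 3: row=3, L[3]='d', prepend. Next row=LF[3]=6
  step 4: row=6, L[6]='d', prepend. Next row=LF[6]=7
  step 5: row=7, L[7]='b', prepend. Next row=LF[7]=2
  step 6: row=2, L[2]='c', prepend. Next row=LF[2]=5
  step 7: row=5, L[5]='a', prepend. Next row=LF[5]=1
  step 8: row=1, L[1]='c', prepend. Next row=LF[1]=4
Reversed output: cacbddc$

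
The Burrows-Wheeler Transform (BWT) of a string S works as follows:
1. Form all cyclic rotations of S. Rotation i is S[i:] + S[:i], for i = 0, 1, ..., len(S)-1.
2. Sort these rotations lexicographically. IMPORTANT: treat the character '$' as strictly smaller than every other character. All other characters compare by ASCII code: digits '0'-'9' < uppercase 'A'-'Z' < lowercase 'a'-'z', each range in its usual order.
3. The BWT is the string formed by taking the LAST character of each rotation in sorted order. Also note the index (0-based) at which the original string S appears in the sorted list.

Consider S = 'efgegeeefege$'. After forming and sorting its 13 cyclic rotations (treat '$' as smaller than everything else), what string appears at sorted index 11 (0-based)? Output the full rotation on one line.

All 13 rotations (rotation i = S[i:]+S[:i]):
  rot[0] = efgegeeefege$
  rot[1] = fgegeeefege$e
  rot[2] = gegeeefege$ef
  rot[3] = egeeefege$efg
  rot[4] = geeefege$efge
  rot[5] = eeefege$efgeg
  rot[6] = eefege$efgege
  rot[7] = efege$efgegee
  rot[8] = fege$efgegeee
  rot[9] = ege$efgegeeef
  rot[10] = ge$efgegeeefe
  rot[11] = e$efgegeeefeg
  rot[12] = $efgegeeefege
Sorted (with $ < everything):
  sorted[0] = $efgegeeefege
  sorted[1] = e$efgegeeefeg
  sorted[2] = eeefege$efgeg
  sorted[3] = eefege$efgege
  sorted[4] = efege$efgegee
  sorted[5] = efgegeeefege$
  sorted[6] = ege$efgegeeef
  sorted[7] = egeeefege$efg
  sorted[8] = fege$efgegeee
  sorted[9] = fgegeeefege$e
  sorted[10] = ge$efgegeeefe
  sorted[11] = geeefege$efge
  sorted[12] = gegeeefege$ef
sorted[11] = geeefege$efge

Answer: geeefege$efge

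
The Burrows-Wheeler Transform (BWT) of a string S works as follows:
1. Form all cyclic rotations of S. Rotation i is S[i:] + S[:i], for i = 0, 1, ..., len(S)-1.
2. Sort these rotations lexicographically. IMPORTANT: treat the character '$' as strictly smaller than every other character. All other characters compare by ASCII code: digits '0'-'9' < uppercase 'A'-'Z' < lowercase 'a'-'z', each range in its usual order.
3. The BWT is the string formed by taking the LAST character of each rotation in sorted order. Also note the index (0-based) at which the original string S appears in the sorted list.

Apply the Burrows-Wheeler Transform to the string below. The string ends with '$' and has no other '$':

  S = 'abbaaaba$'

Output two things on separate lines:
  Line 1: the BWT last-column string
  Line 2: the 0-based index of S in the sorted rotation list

All 9 rotations (rotation i = S[i:]+S[:i]):
  rot[0] = abbaaaba$
  rot[1] = bbaaaba$a
  rot[2] = baaaba$ab
  rot[3] = aaaba$abb
  rot[4] = aaba$abba
  rot[5] = aba$abbaa
  rot[6] = ba$abbaaa
  rot[7] = a$abbaaab
  rot[8] = $abbaaaba
Sorted (with $ < everything):
  sorted[0] = $abbaaaba  (last char: 'a')
  sorted[1] = a$abbaaab  (last char: 'b')
  sorted[2] = aaaba$abb  (last char: 'b')
  sorted[3] = aaba$abba  (last char: 'a')
  sorted[4] = aba$abbaa  (last char: 'a')
  sorted[5] = abbaaaba$  (last char: '$')
  sorted[6] = ba$abbaaa  (last char: 'a')
  sorted[7] = baaaba$ab  (last char: 'b')
  sorted[8] = bbaaaba$a  (last char: 'a')
Last column: abbaa$aba
Original string S is at sorted index 5

Answer: abbaa$aba
5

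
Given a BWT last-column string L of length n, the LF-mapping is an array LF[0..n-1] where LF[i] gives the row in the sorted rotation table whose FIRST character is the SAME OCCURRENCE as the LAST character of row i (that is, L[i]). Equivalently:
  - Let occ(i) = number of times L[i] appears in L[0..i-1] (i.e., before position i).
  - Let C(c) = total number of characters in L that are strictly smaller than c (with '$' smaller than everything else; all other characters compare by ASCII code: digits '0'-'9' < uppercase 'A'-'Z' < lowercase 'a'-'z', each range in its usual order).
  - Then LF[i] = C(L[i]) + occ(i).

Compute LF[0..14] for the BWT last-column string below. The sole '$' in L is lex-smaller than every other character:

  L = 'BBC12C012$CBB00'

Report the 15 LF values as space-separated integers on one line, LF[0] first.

Answer: 8 9 12 4 6 13 1 5 7 0 14 10 11 2 3

Derivation:
Char counts: '$':1, '0':3, '1':2, '2':2, 'B':4, 'C':3
C (first-col start): C('$')=0, C('0')=1, C('1')=4, C('2')=6, C('B')=8, C('C')=12
L[0]='B': occ=0, LF[0]=C('B')+0=8+0=8
L[1]='B': occ=1, LF[1]=C('B')+1=8+1=9
L[2]='C': occ=0, LF[2]=C('C')+0=12+0=12
L[3]='1': occ=0, LF[3]=C('1')+0=4+0=4
L[4]='2': occ=0, LF[4]=C('2')+0=6+0=6
L[5]='C': occ=1, LF[5]=C('C')+1=12+1=13
L[6]='0': occ=0, LF[6]=C('0')+0=1+0=1
L[7]='1': occ=1, LF[7]=C('1')+1=4+1=5
L[8]='2': occ=1, LF[8]=C('2')+1=6+1=7
L[9]='$': occ=0, LF[9]=C('$')+0=0+0=0
L[10]='C': occ=2, LF[10]=C('C')+2=12+2=14
L[11]='B': occ=2, LF[11]=C('B')+2=8+2=10
L[12]='B': occ=3, LF[12]=C('B')+3=8+3=11
L[13]='0': occ=1, LF[13]=C('0')+1=1+1=2
L[14]='0': occ=2, LF[14]=C('0')+2=1+2=3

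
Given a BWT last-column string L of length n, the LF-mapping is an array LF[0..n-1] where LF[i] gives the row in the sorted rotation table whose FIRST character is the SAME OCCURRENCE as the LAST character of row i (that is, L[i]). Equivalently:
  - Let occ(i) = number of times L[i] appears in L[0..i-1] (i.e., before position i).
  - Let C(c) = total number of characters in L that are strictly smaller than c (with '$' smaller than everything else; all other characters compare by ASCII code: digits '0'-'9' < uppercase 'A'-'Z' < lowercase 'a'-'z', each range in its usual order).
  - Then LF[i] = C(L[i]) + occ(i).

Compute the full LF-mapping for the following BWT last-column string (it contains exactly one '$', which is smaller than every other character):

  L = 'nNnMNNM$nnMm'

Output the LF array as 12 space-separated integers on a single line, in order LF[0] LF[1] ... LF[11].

Answer: 8 4 9 1 5 6 2 0 10 11 3 7

Derivation:
Char counts: '$':1, 'M':3, 'N':3, 'm':1, 'n':4
C (first-col start): C('$')=0, C('M')=1, C('N')=4, C('m')=7, C('n')=8
L[0]='n': occ=0, LF[0]=C('n')+0=8+0=8
L[1]='N': occ=0, LF[1]=C('N')+0=4+0=4
L[2]='n': occ=1, LF[2]=C('n')+1=8+1=9
L[3]='M': occ=0, LF[3]=C('M')+0=1+0=1
L[4]='N': occ=1, LF[4]=C('N')+1=4+1=5
L[5]='N': occ=2, LF[5]=C('N')+2=4+2=6
L[6]='M': occ=1, LF[6]=C('M')+1=1+1=2
L[7]='$': occ=0, LF[7]=C('$')+0=0+0=0
L[8]='n': occ=2, LF[8]=C('n')+2=8+2=10
L[9]='n': occ=3, LF[9]=C('n')+3=8+3=11
L[10]='M': occ=2, LF[10]=C('M')+2=1+2=3
L[11]='m': occ=0, LF[11]=C('m')+0=7+0=7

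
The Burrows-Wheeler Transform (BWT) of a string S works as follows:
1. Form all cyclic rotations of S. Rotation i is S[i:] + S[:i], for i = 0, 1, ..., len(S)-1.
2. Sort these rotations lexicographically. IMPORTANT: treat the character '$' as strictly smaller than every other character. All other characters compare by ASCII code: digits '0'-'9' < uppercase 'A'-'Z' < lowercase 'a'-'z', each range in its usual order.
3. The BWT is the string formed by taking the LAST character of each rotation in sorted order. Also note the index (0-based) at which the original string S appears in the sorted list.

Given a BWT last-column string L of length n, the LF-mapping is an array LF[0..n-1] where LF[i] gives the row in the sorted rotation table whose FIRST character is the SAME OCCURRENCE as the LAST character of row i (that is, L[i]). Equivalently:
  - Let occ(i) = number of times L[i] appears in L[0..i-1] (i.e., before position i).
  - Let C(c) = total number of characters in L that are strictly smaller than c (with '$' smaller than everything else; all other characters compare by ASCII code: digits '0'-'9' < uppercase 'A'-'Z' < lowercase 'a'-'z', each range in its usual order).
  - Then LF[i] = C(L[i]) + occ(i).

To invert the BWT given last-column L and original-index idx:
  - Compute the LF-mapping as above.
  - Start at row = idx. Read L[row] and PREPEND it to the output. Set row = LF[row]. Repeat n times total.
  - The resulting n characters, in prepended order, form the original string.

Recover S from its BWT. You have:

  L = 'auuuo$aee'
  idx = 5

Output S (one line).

LF mapping: 1 6 7 8 5 0 2 3 4
Walk LF starting at row 5, prepending L[row]:
  step 1: row=5, L[5]='$', prepend. Next row=LF[5]=0
  step 2: row=0, L[0]='a', prepend. Next row=LF[0]=1
  step 3: row=1, L[1]='u', prepend. Next row=LF[1]=6
  step 4: row=6, L[6]='a', prepend. Next row=LF[6]=2
  step 5: row=2, L[2]='u', prepend. Next row=LF[2]=7
  step 6: row=7, L[7]='e', prepend. Next row=LF[7]=3
  step 7: row=3, L[3]='u', prepend. Next row=LF[3]=8
  step 8: row=8, L[8]='e', prepend. Next row=LF[8]=4
  step 9: row=4, L[4]='o', prepend. Next row=LF[4]=5
Reversed output: oeueuaua$

Answer: oeueuaua$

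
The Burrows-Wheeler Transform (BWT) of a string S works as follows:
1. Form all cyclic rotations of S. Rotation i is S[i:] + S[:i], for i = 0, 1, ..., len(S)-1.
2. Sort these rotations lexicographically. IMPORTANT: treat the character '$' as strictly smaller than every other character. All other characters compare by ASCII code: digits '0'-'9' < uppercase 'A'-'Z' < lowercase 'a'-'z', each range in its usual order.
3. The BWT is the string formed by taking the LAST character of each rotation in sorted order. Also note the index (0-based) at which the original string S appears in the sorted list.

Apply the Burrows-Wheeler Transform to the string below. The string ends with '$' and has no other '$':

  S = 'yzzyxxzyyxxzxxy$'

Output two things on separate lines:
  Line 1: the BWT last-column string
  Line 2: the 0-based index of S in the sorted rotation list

All 16 rotations (rotation i = S[i:]+S[:i]):
  rot[0] = yzzyxxzyyxxzxxy$
  rot[1] = zzyxxzyyxxzxxy$y
  rot[2] = zyxxzyyxxzxxy$yz
  rot[3] = yxxzyyxxzxxy$yzz
  rot[4] = xxzyyxxzxxy$yzzy
  rot[5] = xzyyxxzxxy$yzzyx
  rot[6] = zyyxxzxxy$yzzyxx
  rot[7] = yyxxzxxy$yzzyxxz
  rot[8] = yxxzxxy$yzzyxxzy
  rot[9] = xxzxxy$yzzyxxzyy
  rot[10] = xzxxy$yzzyxxzyyx
  rot[11] = zxxy$yzzyxxzyyxx
  rot[12] = xxy$yzzyxxzyyxxz
  rot[13] = xy$yzzyxxzyyxxzx
  rot[14] = y$yzzyxxzyyxxzxx
  rot[15] = $yzzyxxzyyxxzxxy
Sorted (with $ < everything):
  sorted[0] = $yzzyxxzyyxxzxxy  (last char: 'y')
  sorted[1] = xxy$yzzyxxzyyxxz  (last char: 'z')
  sorted[2] = xxzxxy$yzzyxxzyy  (last char: 'y')
  sorted[3] = xxzyyxxzxxy$yzzy  (last char: 'y')
  sorted[4] = xy$yzzyxxzyyxxzx  (last char: 'x')
  sorted[5] = xzxxy$yzzyxxzyyx  (last char: 'x')
  sorted[6] = xzyyxxzxxy$yzzyx  (last char: 'x')
  sorted[7] = y$yzzyxxzyyxxzxx  (last char: 'x')
  sorted[8] = yxxzxxy$yzzyxxzy  (last char: 'y')
  sorted[9] = yxxzyyxxzxxy$yzz  (last char: 'z')
  sorted[10] = yyxxzxxy$yzzyxxz  (last char: 'z')
  sorted[11] = yzzyxxzyyxxzxxy$  (last char: '$')
  sorted[12] = zxxy$yzzyxxzyyxx  (last char: 'x')
  sorted[13] = zyxxzyyxxzxxy$yz  (last char: 'z')
  sorted[14] = zyyxxzxxy$yzzyxx  (last char: 'x')
  sorted[15] = zzyxxzyyxxzxxy$y  (last char: 'y')
Last column: yzyyxxxxyzz$xzxy
Original string S is at sorted index 11

Answer: yzyyxxxxyzz$xzxy
11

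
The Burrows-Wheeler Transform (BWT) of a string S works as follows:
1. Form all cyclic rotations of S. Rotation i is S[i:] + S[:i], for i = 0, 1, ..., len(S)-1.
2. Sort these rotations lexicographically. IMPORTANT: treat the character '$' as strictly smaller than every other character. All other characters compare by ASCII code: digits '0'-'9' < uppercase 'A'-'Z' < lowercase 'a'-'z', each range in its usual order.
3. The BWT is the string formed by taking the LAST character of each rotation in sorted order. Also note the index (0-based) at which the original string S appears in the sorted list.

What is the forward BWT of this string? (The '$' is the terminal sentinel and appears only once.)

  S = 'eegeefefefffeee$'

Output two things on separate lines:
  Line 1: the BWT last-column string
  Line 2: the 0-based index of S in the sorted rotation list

Answer: eeefg$effefeefee
5

Derivation:
All 16 rotations (rotation i = S[i:]+S[:i]):
  rot[0] = eegeefefefffeee$
  rot[1] = egeefefefffeee$e
  rot[2] = geefefefffeee$ee
  rot[3] = eefefefffeee$eeg
  rot[4] = efefefffeee$eege
  rot[5] = fefefffeee$eegee
  rot[6] = efefffeee$eegeef
  rot[7] = fefffeee$eegeefe
  rot[8] = efffeee$eegeefef
  rot[9] = fffeee$eegeefefe
  rot[10] = ffeee$eegeefefef
  rot[11] = feee$eegeefefeff
  rot[12] = eee$eegeefefefff
  rot[13] = ee$eegeefefefffe
  rot[14] = e$eegeefefefffee
  rot[15] = $eegeefefefffeee
Sorted (with $ < everything):
  sorted[0] = $eegeefefefffeee  (last char: 'e')
  sorted[1] = e$eegeefefefffee  (last char: 'e')
  sorted[2] = ee$eegeefefefffe  (last char: 'e')
  sorted[3] = eee$eegeefefefff  (last char: 'f')
  sorted[4] = eefefefffeee$eeg  (last char: 'g')
  sorted[5] = eegeefefefffeee$  (last char: '$')
  sorted[6] = efefefffeee$eege  (last char: 'e')
  sorted[7] = efefffeee$eegeef  (last char: 'f')
  sorted[8] = efffeee$eegeefef  (last char: 'f')
  sorted[9] = egeefefefffeee$e  (last char: 'e')
  sorted[10] = feee$eegeefefeff  (last char: 'f')
  sorted[11] = fefefffeee$eegee  (last char: 'e')
  sorted[12] = fefffeee$eegeefe  (last char: 'e')
  sorted[13] = ffeee$eegeefefef  (last char: 'f')
  sorted[14] = fffeee$eegeefefe  (last char: 'e')
  sorted[15] = geefefefffeee$ee  (last char: 'e')
Last column: eeefg$effefeefee
Original string S is at sorted index 5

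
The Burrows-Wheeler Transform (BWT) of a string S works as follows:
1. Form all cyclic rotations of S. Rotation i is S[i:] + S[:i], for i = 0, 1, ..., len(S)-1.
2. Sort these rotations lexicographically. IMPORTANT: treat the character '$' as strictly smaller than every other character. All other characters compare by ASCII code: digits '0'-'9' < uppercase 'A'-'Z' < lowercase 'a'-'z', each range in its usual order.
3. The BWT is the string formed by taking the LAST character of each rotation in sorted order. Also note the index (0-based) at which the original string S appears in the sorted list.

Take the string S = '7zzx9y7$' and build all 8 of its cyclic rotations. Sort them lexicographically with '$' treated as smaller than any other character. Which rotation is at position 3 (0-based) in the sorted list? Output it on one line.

Answer: 9y7$7zzx

Derivation:
All 8 rotations (rotation i = S[i:]+S[:i]):
  rot[0] = 7zzx9y7$
  rot[1] = zzx9y7$7
  rot[2] = zx9y7$7z
  rot[3] = x9y7$7zz
  rot[4] = 9y7$7zzx
  rot[5] = y7$7zzx9
  rot[6] = 7$7zzx9y
  rot[7] = $7zzx9y7
Sorted (with $ < everything):
  sorted[0] = $7zzx9y7
  sorted[1] = 7$7zzx9y
  sorted[2] = 7zzx9y7$
  sorted[3] = 9y7$7zzx
  sorted[4] = x9y7$7zz
  sorted[5] = y7$7zzx9
  sorted[6] = zx9y7$7z
  sorted[7] = zzx9y7$7
sorted[3] = 9y7$7zzx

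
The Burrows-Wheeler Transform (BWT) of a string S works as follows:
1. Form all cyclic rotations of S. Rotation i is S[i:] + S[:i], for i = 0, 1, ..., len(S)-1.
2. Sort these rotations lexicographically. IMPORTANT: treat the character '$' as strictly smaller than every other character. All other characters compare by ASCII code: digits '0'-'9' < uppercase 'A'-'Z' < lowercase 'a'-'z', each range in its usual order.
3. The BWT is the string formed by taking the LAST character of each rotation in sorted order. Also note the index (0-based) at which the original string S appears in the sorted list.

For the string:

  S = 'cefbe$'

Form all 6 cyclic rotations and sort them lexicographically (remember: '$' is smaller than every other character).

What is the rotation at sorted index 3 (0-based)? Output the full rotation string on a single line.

Answer: e$cefb

Derivation:
All 6 rotations (rotation i = S[i:]+S[:i]):
  rot[0] = cefbe$
  rot[1] = efbe$c
  rot[2] = fbe$ce
  rot[3] = be$cef
  rot[4] = e$cefb
  rot[5] = $cefbe
Sorted (with $ < everything):
  sorted[0] = $cefbe
  sorted[1] = be$cef
  sorted[2] = cefbe$
  sorted[3] = e$cefb
  sorted[4] = efbe$c
  sorted[5] = fbe$ce
sorted[3] = e$cefb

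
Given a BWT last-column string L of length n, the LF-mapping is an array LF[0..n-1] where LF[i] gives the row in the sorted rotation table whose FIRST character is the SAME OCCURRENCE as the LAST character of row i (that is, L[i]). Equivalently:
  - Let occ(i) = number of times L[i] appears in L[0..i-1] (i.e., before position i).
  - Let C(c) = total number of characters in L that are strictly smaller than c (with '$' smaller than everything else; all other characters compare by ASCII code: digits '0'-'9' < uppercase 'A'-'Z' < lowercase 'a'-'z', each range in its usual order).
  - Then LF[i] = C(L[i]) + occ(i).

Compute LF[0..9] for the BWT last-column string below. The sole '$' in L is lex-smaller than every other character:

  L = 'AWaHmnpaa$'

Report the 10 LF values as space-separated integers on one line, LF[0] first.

Answer: 1 3 4 2 7 8 9 5 6 0

Derivation:
Char counts: '$':1, 'A':1, 'H':1, 'W':1, 'a':3, 'm':1, 'n':1, 'p':1
C (first-col start): C('$')=0, C('A')=1, C('H')=2, C('W')=3, C('a')=4, C('m')=7, C('n')=8, C('p')=9
L[0]='A': occ=0, LF[0]=C('A')+0=1+0=1
L[1]='W': occ=0, LF[1]=C('W')+0=3+0=3
L[2]='a': occ=0, LF[2]=C('a')+0=4+0=4
L[3]='H': occ=0, LF[3]=C('H')+0=2+0=2
L[4]='m': occ=0, LF[4]=C('m')+0=7+0=7
L[5]='n': occ=0, LF[5]=C('n')+0=8+0=8
L[6]='p': occ=0, LF[6]=C('p')+0=9+0=9
L[7]='a': occ=1, LF[7]=C('a')+1=4+1=5
L[8]='a': occ=2, LF[8]=C('a')+2=4+2=6
L[9]='$': occ=0, LF[9]=C('$')+0=0+0=0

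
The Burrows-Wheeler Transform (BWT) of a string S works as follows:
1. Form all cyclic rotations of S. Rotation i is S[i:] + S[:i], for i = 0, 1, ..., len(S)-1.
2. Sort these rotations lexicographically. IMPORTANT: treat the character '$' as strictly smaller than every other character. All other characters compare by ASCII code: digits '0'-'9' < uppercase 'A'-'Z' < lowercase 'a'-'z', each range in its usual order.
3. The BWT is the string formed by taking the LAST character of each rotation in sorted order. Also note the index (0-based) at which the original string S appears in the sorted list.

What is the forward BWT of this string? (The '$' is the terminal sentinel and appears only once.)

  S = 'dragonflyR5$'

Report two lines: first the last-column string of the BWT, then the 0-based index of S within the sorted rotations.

Answer: 5Ryr$nafogdl
4

Derivation:
All 12 rotations (rotation i = S[i:]+S[:i]):
  rot[0] = dragonflyR5$
  rot[1] = ragonflyR5$d
  rot[2] = agonflyR5$dr
  rot[3] = gonflyR5$dra
  rot[4] = onflyR5$drag
  rot[5] = nflyR5$drago
  rot[6] = flyR5$dragon
  rot[7] = lyR5$dragonf
  rot[8] = yR5$dragonfl
  rot[9] = R5$dragonfly
  rot[10] = 5$dragonflyR
  rot[11] = $dragonflyR5
Sorted (with $ < everything):
  sorted[0] = $dragonflyR5  (last char: '5')
  sorted[1] = 5$dragonflyR  (last char: 'R')
  sorted[2] = R5$dragonfly  (last char: 'y')
  sorted[3] = agonflyR5$dr  (last char: 'r')
  sorted[4] = dragonflyR5$  (last char: '$')
  sorted[5] = flyR5$dragon  (last char: 'n')
  sorted[6] = gonflyR5$dra  (last char: 'a')
  sorted[7] = lyR5$dragonf  (last char: 'f')
  sorted[8] = nflyR5$drago  (last char: 'o')
  sorted[9] = onflyR5$drag  (last char: 'g')
  sorted[10] = ragonflyR5$d  (last char: 'd')
  sorted[11] = yR5$dragonfl  (last char: 'l')
Last column: 5Ryr$nafogdl
Original string S is at sorted index 4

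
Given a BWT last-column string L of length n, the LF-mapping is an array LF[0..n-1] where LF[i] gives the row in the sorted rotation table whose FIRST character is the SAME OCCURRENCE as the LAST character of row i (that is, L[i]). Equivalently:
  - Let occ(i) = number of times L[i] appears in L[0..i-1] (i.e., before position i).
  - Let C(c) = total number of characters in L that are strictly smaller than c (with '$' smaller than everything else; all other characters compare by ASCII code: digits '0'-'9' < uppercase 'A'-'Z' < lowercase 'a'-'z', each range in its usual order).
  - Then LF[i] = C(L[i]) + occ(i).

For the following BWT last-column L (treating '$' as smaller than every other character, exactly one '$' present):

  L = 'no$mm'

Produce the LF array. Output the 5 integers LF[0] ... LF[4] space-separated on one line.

Answer: 3 4 0 1 2

Derivation:
Char counts: '$':1, 'm':2, 'n':1, 'o':1
C (first-col start): C('$')=0, C('m')=1, C('n')=3, C('o')=4
L[0]='n': occ=0, LF[0]=C('n')+0=3+0=3
L[1]='o': occ=0, LF[1]=C('o')+0=4+0=4
L[2]='$': occ=0, LF[2]=C('$')+0=0+0=0
L[3]='m': occ=0, LF[3]=C('m')+0=1+0=1
L[4]='m': occ=1, LF[4]=C('m')+1=1+1=2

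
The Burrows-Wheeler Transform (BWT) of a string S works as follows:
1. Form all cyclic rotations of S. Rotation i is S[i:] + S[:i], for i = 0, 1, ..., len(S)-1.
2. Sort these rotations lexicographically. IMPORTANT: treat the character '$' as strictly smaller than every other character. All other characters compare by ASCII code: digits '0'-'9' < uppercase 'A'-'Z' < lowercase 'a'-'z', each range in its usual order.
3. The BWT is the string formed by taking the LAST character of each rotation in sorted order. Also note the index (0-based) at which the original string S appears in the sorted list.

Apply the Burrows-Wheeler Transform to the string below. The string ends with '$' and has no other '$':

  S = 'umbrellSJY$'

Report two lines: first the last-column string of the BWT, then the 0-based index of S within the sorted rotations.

Answer: YSlJmrleub$
10

Derivation:
All 11 rotations (rotation i = S[i:]+S[:i]):
  rot[0] = umbrellSJY$
  rot[1] = mbrellSJY$u
  rot[2] = brellSJY$um
  rot[3] = rellSJY$umb
  rot[4] = ellSJY$umbr
  rot[5] = llSJY$umbre
  rot[6] = lSJY$umbrel
  rot[7] = SJY$umbrell
  rot[8] = JY$umbrellS
  rot[9] = Y$umbrellSJ
  rot[10] = $umbrellSJY
Sorted (with $ < everything):
  sorted[0] = $umbrellSJY  (last char: 'Y')
  sorted[1] = JY$umbrellS  (last char: 'S')
  sorted[2] = SJY$umbrell  (last char: 'l')
  sorted[3] = Y$umbrellSJ  (last char: 'J')
  sorted[4] = brellSJY$um  (last char: 'm')
  sorted[5] = ellSJY$umbr  (last char: 'r')
  sorted[6] = lSJY$umbrel  (last char: 'l')
  sorted[7] = llSJY$umbre  (last char: 'e')
  sorted[8] = mbrellSJY$u  (last char: 'u')
  sorted[9] = rellSJY$umb  (last char: 'b')
  sorted[10] = umbrellSJY$  (last char: '$')
Last column: YSlJmrleub$
Original string S is at sorted index 10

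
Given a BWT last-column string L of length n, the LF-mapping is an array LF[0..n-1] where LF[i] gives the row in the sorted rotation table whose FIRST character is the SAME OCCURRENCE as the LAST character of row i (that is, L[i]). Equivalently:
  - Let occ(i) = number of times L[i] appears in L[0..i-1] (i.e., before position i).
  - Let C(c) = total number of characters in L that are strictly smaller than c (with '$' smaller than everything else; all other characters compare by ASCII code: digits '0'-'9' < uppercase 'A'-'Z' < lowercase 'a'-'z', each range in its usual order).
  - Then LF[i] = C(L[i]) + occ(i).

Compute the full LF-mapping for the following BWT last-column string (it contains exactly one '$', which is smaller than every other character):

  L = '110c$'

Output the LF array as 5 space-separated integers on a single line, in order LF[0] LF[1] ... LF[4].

Char counts: '$':1, '0':1, '1':2, 'c':1
C (first-col start): C('$')=0, C('0')=1, C('1')=2, C('c')=4
L[0]='1': occ=0, LF[0]=C('1')+0=2+0=2
L[1]='1': occ=1, LF[1]=C('1')+1=2+1=3
L[2]='0': occ=0, LF[2]=C('0')+0=1+0=1
L[3]='c': occ=0, LF[3]=C('c')+0=4+0=4
L[4]='$': occ=0, LF[4]=C('$')+0=0+0=0

Answer: 2 3 1 4 0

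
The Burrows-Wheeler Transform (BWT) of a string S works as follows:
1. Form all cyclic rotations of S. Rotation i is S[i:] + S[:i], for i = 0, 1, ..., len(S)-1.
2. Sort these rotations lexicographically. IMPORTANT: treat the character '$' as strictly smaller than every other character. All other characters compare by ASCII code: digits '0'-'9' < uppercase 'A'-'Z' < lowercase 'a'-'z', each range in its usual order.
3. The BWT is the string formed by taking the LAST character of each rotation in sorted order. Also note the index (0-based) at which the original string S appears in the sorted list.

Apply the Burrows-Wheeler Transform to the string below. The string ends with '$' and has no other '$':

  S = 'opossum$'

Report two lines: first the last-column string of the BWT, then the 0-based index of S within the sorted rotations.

Answer: mu$pooss
2

Derivation:
All 8 rotations (rotation i = S[i:]+S[:i]):
  rot[0] = opossum$
  rot[1] = possum$o
  rot[2] = ossum$op
  rot[3] = ssum$opo
  rot[4] = sum$opos
  rot[5] = um$oposs
  rot[6] = m$opossu
  rot[7] = $opossum
Sorted (with $ < everything):
  sorted[0] = $opossum  (last char: 'm')
  sorted[1] = m$opossu  (last char: 'u')
  sorted[2] = opossum$  (last char: '$')
  sorted[3] = ossum$op  (last char: 'p')
  sorted[4] = possum$o  (last char: 'o')
  sorted[5] = ssum$opo  (last char: 'o')
  sorted[6] = sum$opos  (last char: 's')
  sorted[7] = um$oposs  (last char: 's')
Last column: mu$pooss
Original string S is at sorted index 2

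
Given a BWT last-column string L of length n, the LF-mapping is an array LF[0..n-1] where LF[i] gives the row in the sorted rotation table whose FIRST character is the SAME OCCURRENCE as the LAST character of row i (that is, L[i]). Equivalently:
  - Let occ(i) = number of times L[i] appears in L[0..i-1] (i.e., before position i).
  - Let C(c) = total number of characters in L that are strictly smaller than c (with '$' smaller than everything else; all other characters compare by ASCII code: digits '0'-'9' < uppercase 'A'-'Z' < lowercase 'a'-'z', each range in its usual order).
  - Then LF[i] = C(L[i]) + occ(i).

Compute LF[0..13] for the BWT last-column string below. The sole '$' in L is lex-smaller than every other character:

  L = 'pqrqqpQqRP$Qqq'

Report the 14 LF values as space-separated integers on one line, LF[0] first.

Char counts: '$':1, 'P':1, 'Q':2, 'R':1, 'p':2, 'q':6, 'r':1
C (first-col start): C('$')=0, C('P')=1, C('Q')=2, C('R')=4, C('p')=5, C('q')=7, C('r')=13
L[0]='p': occ=0, LF[0]=C('p')+0=5+0=5
L[1]='q': occ=0, LF[1]=C('q')+0=7+0=7
L[2]='r': occ=0, LF[2]=C('r')+0=13+0=13
L[3]='q': occ=1, LF[3]=C('q')+1=7+1=8
L[4]='q': occ=2, LF[4]=C('q')+2=7+2=9
L[5]='p': occ=1, LF[5]=C('p')+1=5+1=6
L[6]='Q': occ=0, LF[6]=C('Q')+0=2+0=2
L[7]='q': occ=3, LF[7]=C('q')+3=7+3=10
L[8]='R': occ=0, LF[8]=C('R')+0=4+0=4
L[9]='P': occ=0, LF[9]=C('P')+0=1+0=1
L[10]='$': occ=0, LF[10]=C('$')+0=0+0=0
L[11]='Q': occ=1, LF[11]=C('Q')+1=2+1=3
L[12]='q': occ=4, LF[12]=C('q')+4=7+4=11
L[13]='q': occ=5, LF[13]=C('q')+5=7+5=12

Answer: 5 7 13 8 9 6 2 10 4 1 0 3 11 12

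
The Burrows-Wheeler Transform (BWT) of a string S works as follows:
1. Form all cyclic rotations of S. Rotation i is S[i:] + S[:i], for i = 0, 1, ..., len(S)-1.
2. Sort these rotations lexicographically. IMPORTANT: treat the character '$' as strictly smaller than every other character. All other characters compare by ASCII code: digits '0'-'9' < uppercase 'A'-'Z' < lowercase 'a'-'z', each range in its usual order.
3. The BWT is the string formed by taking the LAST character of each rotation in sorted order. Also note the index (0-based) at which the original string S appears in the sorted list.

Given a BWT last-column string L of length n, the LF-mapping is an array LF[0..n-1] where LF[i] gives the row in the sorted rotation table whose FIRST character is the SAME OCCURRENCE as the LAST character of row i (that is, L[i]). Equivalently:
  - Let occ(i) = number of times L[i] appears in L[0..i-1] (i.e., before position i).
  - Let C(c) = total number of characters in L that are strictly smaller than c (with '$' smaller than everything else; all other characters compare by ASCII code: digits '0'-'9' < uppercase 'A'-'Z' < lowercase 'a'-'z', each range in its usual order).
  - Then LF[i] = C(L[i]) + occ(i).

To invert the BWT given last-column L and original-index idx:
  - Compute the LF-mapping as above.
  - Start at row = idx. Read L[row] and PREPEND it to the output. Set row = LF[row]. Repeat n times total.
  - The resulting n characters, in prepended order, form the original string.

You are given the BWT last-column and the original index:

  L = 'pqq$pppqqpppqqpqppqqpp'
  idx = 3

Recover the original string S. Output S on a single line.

LF mapping: 1 13 14 0 2 3 4 15 16 5 6 7 17 18 8 19 9 10 20 21 11 12
Walk LF starting at row 3, prepending L[row]:
  step 1: row=3, L[3]='$', prepend. Next row=LF[3]=0
  step 2: row=0, L[0]='p', prepend. Next row=LF[0]=1
  step 3: row=1, L[1]='q', prepend. Next row=LF[1]=13
  step 4: row=13, L[13]='q', prepend. Next row=LF[13]=18
  step 5: row=18, L[18]='q', prepend. Next row=LF[18]=20
  step 6: row=20, L[20]='p', prepend. Next row=LF[20]=11
  step 7: row=11, L[11]='p', prepend. Next row=LF[11]=7
  step 8: row=7, L[7]='q', prepend. Next row=LF[7]=15
  step 9: row=15, L[15]='q', prepend. Next row=LF[15]=19
  step 10: row=19, L[19]='q', prepend. Next row=LF[19]=21
  step 11: row=21, L[21]='p', prepend. Next row=LF[21]=12
  step 12: row=12, L[12]='q', prepend. Next row=LF[12]=17
  step 13: row=17, L[17]='p', prepend. Next row=LF[17]=10
  step 14: row=10, L[10]='p', prepend. Next row=LF[10]=6
  step 15: row=6, L[6]='p', prepend. Next row=LF[6]=4
  step 16: row=4, L[4]='p', prepend. Next row=LF[4]=2
  step 17: row=2, L[2]='q', prepend. Next row=LF[2]=14
  step 18: row=14, L[14]='p', prepend. Next row=LF[14]=8
  step 19: row=8, L[8]='q', prepend. Next row=LF[8]=16
  step 20: row=16, L[16]='p', prepend. Next row=LF[16]=9
  step 21: row=9, L[9]='p', prepend. Next row=LF[9]=5
  step 22: row=5, L[5]='p', prepend. Next row=LF[5]=3
Reversed output: pppqpqppppqpqqqppqqqp$

Answer: pppqpqppppqpqqqppqqqp$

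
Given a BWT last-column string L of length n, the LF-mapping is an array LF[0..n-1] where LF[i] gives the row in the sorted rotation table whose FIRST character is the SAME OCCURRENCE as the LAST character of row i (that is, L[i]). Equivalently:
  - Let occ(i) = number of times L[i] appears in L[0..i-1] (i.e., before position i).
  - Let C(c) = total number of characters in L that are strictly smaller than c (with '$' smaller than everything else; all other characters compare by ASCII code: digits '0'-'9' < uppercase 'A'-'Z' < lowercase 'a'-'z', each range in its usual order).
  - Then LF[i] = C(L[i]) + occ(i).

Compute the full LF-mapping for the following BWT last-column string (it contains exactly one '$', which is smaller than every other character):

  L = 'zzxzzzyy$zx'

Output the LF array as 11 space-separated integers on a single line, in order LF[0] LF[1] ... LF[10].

Answer: 5 6 1 7 8 9 3 4 0 10 2

Derivation:
Char counts: '$':1, 'x':2, 'y':2, 'z':6
C (first-col start): C('$')=0, C('x')=1, C('y')=3, C('z')=5
L[0]='z': occ=0, LF[0]=C('z')+0=5+0=5
L[1]='z': occ=1, LF[1]=C('z')+1=5+1=6
L[2]='x': occ=0, LF[2]=C('x')+0=1+0=1
L[3]='z': occ=2, LF[3]=C('z')+2=5+2=7
L[4]='z': occ=3, LF[4]=C('z')+3=5+3=8
L[5]='z': occ=4, LF[5]=C('z')+4=5+4=9
L[6]='y': occ=0, LF[6]=C('y')+0=3+0=3
L[7]='y': occ=1, LF[7]=C('y')+1=3+1=4
L[8]='$': occ=0, LF[8]=C('$')+0=0+0=0
L[9]='z': occ=5, LF[9]=C('z')+5=5+5=10
L[10]='x': occ=1, LF[10]=C('x')+1=1+1=2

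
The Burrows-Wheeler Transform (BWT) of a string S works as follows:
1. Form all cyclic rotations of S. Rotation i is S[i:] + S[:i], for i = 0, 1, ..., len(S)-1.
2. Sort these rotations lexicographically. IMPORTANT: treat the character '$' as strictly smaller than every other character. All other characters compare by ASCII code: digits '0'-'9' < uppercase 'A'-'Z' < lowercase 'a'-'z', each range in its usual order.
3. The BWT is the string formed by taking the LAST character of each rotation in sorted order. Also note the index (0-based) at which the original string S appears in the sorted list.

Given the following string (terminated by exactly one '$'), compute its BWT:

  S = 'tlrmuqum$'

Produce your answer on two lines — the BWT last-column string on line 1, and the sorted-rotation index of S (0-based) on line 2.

All 9 rotations (rotation i = S[i:]+S[:i]):
  rot[0] = tlrmuqum$
  rot[1] = lrmuqum$t
  rot[2] = rmuqum$tl
  rot[3] = muqum$tlr
  rot[4] = uqum$tlrm
  rot[5] = qum$tlrmu
  rot[6] = um$tlrmuq
  rot[7] = m$tlrmuqu
  rot[8] = $tlrmuqum
Sorted (with $ < everything):
  sorted[0] = $tlrmuqum  (last char: 'm')
  sorted[1] = lrmuqum$t  (last char: 't')
  sorted[2] = m$tlrmuqu  (last char: 'u')
  sorted[3] = muqum$tlr  (last char: 'r')
  sorted[4] = qum$tlrmu  (last char: 'u')
  sorted[5] = rmuqum$tl  (last char: 'l')
  sorted[6] = tlrmuqum$  (last char: '$')
  sorted[7] = um$tlrmuq  (last char: 'q')
  sorted[8] = uqum$tlrm  (last char: 'm')
Last column: mturul$qm
Original string S is at sorted index 6

Answer: mturul$qm
6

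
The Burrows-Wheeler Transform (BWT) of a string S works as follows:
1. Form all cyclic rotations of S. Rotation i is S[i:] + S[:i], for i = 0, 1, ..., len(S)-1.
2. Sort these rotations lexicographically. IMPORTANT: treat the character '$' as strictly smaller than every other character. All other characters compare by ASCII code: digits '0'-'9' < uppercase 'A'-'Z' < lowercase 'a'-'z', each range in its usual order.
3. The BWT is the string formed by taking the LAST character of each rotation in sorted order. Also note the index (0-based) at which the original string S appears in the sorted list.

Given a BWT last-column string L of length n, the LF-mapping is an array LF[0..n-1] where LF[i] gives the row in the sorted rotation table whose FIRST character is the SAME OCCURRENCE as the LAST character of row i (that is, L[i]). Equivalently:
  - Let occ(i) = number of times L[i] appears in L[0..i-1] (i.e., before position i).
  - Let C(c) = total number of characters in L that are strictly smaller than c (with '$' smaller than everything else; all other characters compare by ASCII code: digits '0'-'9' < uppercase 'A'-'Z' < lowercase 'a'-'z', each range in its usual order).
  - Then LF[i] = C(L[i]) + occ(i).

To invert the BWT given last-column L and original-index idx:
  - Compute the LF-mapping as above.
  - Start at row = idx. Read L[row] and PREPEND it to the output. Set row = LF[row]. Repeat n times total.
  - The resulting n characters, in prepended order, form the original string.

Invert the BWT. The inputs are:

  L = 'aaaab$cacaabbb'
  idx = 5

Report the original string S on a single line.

Answer: aabcabbcbaaaa$

Derivation:
LF mapping: 1 2 3 4 8 0 12 5 13 6 7 9 10 11
Walk LF starting at row 5, prepending L[row]:
  step 1: row=5, L[5]='$', prepend. Next row=LF[5]=0
  step 2: row=0, L[0]='a', prepend. Next row=LF[0]=1
  step 3: row=1, L[1]='a', prepend. Next row=LF[1]=2
  step 4: row=2, L[2]='a', prepend. Next row=LF[2]=3
  step 5: row=3, L[3]='a', prepend. Next row=LF[3]=4
  step 6: row=4, L[4]='b', prepend. Next row=LF[4]=8
  step 7: row=8, L[8]='c', prepend. Next row=LF[8]=13
  step 8: row=13, L[13]='b', prepend. Next row=LF[13]=11
  step 9: row=11, L[11]='b', prepend. Next row=LF[11]=9
  step 10: row=9, L[9]='a', prepend. Next row=LF[9]=6
  step 11: row=6, L[6]='c', prepend. Next row=LF[6]=12
  step 12: row=12, L[12]='b', prepend. Next row=LF[12]=10
  step 13: row=10, L[10]='a', prepend. Next row=LF[10]=7
  step 14: row=7, L[7]='a', prepend. Next row=LF[7]=5
Reversed output: aabcabbcbaaaa$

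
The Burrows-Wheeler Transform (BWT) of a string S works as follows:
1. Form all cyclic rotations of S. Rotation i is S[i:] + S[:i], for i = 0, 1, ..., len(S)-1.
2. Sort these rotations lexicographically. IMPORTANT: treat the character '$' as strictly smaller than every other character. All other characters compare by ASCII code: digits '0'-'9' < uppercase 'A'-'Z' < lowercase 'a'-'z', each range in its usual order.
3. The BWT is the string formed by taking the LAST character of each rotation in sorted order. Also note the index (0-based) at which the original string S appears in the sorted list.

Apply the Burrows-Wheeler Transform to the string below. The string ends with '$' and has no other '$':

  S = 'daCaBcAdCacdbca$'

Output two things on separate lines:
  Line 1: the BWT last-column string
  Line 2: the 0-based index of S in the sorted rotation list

Answer: acaadcCdCdBbaA$c
14

Derivation:
All 16 rotations (rotation i = S[i:]+S[:i]):
  rot[0] = daCaBcAdCacdbca$
  rot[1] = aCaBcAdCacdbca$d
  rot[2] = CaBcAdCacdbca$da
  rot[3] = aBcAdCacdbca$daC
  rot[4] = BcAdCacdbca$daCa
  rot[5] = cAdCacdbca$daCaB
  rot[6] = AdCacdbca$daCaBc
  rot[7] = dCacdbca$daCaBcA
  rot[8] = Cacdbca$daCaBcAd
  rot[9] = acdbca$daCaBcAdC
  rot[10] = cdbca$daCaBcAdCa
  rot[11] = dbca$daCaBcAdCac
  rot[12] = bca$daCaBcAdCacd
  rot[13] = ca$daCaBcAdCacdb
  rot[14] = a$daCaBcAdCacdbc
  rot[15] = $daCaBcAdCacdbca
Sorted (with $ < everything):
  sorted[0] = $daCaBcAdCacdbca  (last char: 'a')
  sorted[1] = AdCacdbca$daCaBc  (last char: 'c')
  sorted[2] = BcAdCacdbca$daCa  (last char: 'a')
  sorted[3] = CaBcAdCacdbca$da  (last char: 'a')
  sorted[4] = Cacdbca$daCaBcAd  (last char: 'd')
  sorted[5] = a$daCaBcAdCacdbc  (last char: 'c')
  sorted[6] = aBcAdCacdbca$daC  (last char: 'C')
  sorted[7] = aCaBcAdCacdbca$d  (last char: 'd')
  sorted[8] = acdbca$daCaBcAdC  (last char: 'C')
  sorted[9] = bca$daCaBcAdCacd  (last char: 'd')
  sorted[10] = cAdCacdbca$daCaB  (last char: 'B')
  sorted[11] = ca$daCaBcAdCacdb  (last char: 'b')
  sorted[12] = cdbca$daCaBcAdCa  (last char: 'a')
  sorted[13] = dCacdbca$daCaBcA  (last char: 'A')
  sorted[14] = daCaBcAdCacdbca$  (last char: '$')
  sorted[15] = dbca$daCaBcAdCac  (last char: 'c')
Last column: acaadcCdCdBbaA$c
Original string S is at sorted index 14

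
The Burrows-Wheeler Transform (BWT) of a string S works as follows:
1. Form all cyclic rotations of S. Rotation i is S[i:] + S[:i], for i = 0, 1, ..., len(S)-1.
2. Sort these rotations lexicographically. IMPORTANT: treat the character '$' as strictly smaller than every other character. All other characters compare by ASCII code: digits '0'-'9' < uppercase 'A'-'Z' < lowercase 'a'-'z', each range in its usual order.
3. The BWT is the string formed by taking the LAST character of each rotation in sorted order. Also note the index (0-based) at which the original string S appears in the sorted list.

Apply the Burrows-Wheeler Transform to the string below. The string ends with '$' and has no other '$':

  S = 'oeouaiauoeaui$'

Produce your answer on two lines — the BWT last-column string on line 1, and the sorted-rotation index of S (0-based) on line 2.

Answer: iueioouau$eoaa
9

Derivation:
All 14 rotations (rotation i = S[i:]+S[:i]):
  rot[0] = oeouaiauoeaui$
  rot[1] = eouaiauoeaui$o
  rot[2] = ouaiauoeaui$oe
  rot[3] = uaiauoeaui$oeo
  rot[4] = aiauoeaui$oeou
  rot[5] = iauoeaui$oeoua
  rot[6] = auoeaui$oeouai
  rot[7] = uoeaui$oeouaia
  rot[8] = oeaui$oeouaiau
  rot[9] = eaui$oeouaiauo
  rot[10] = aui$oeouaiauoe
  rot[11] = ui$oeouaiauoea
  rot[12] = i$oeouaiauoeau
  rot[13] = $oeouaiauoeaui
Sorted (with $ < everything):
  sorted[0] = $oeouaiauoeaui  (last char: 'i')
  sorted[1] = aiauoeaui$oeou  (last char: 'u')
  sorted[2] = aui$oeouaiauoe  (last char: 'e')
  sorted[3] = auoeaui$oeouai  (last char: 'i')
  sorted[4] = eaui$oeouaiauo  (last char: 'o')
  sorted[5] = eouaiauoeaui$o  (last char: 'o')
  sorted[6] = i$oeouaiauoeau  (last char: 'u')
  sorted[7] = iauoeaui$oeoua  (last char: 'a')
  sorted[8] = oeaui$oeouaiau  (last char: 'u')
  sorted[9] = oeouaiauoeaui$  (last char: '$')
  sorted[10] = ouaiauoeaui$oe  (last char: 'e')
  sorted[11] = uaiauoeaui$oeo  (last char: 'o')
  sorted[12] = ui$oeouaiauoea  (last char: 'a')
  sorted[13] = uoeaui$oeouaia  (last char: 'a')
Last column: iueioouau$eoaa
Original string S is at sorted index 9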